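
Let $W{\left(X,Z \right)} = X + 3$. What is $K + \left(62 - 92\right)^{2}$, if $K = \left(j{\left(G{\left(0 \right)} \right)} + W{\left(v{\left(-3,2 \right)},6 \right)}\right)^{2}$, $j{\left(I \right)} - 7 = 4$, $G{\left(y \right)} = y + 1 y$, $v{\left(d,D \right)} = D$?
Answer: $1156$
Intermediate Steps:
$G{\left(y \right)} = 2 y$ ($G{\left(y \right)} = y + y = 2 y$)
$W{\left(X,Z \right)} = 3 + X$
$j{\left(I \right)} = 11$ ($j{\left(I \right)} = 7 + 4 = 11$)
$K = 256$ ($K = \left(11 + \left(3 + 2\right)\right)^{2} = \left(11 + 5\right)^{2} = 16^{2} = 256$)
$K + \left(62 - 92\right)^{2} = 256 + \left(62 - 92\right)^{2} = 256 + \left(-30\right)^{2} = 256 + 900 = 1156$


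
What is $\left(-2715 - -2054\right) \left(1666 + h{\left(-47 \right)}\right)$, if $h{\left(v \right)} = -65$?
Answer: $-1058261$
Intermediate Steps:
$\left(-2715 - -2054\right) \left(1666 + h{\left(-47 \right)}\right) = \left(-2715 - -2054\right) \left(1666 - 65\right) = \left(-2715 + 2054\right) 1601 = \left(-661\right) 1601 = -1058261$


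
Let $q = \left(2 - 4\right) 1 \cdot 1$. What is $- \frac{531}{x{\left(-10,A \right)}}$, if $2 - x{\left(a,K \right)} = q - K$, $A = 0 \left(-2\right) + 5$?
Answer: $-59$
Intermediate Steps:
$q = -2$ ($q = \left(-2\right) 1 = -2$)
$A = 5$ ($A = 0 + 5 = 5$)
$x{\left(a,K \right)} = 4 + K$ ($x{\left(a,K \right)} = 2 - \left(-2 - K\right) = 2 + \left(2 + K\right) = 4 + K$)
$- \frac{531}{x{\left(-10,A \right)}} = - \frac{531}{4 + 5} = - \frac{531}{9} = \left(-531\right) \frac{1}{9} = -59$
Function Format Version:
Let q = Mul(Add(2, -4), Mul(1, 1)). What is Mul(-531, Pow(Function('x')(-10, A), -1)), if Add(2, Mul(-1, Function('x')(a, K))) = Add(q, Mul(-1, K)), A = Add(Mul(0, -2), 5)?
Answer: -59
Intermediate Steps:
q = -2 (q = Mul(-2, 1) = -2)
A = 5 (A = Add(0, 5) = 5)
Function('x')(a, K) = Add(4, K) (Function('x')(a, K) = Add(2, Mul(-1, Add(-2, Mul(-1, K)))) = Add(2, Add(2, K)) = Add(4, K))
Mul(-531, Pow(Function('x')(-10, A), -1)) = Mul(-531, Pow(Add(4, 5), -1)) = Mul(-531, Pow(9, -1)) = Mul(-531, Rational(1, 9)) = -59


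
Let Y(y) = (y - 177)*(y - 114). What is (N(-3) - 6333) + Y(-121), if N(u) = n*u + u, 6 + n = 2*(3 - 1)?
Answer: 63700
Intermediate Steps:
n = -2 (n = -6 + 2*(3 - 1) = -6 + 2*2 = -6 + 4 = -2)
Y(y) = (-177 + y)*(-114 + y)
N(u) = -u (N(u) = -2*u + u = -u)
(N(-3) - 6333) + Y(-121) = (-1*(-3) - 6333) + (20178 + (-121)**2 - 291*(-121)) = (3 - 6333) + (20178 + 14641 + 35211) = -6330 + 70030 = 63700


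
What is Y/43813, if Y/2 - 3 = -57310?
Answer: -114614/43813 ≈ -2.6160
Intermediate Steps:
Y = -114614 (Y = 6 + 2*(-57310) = 6 - 114620 = -114614)
Y/43813 = -114614/43813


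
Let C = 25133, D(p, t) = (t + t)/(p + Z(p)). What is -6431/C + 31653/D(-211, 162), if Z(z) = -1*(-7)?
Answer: -1502696230/75399 ≈ -19930.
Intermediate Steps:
Z(z) = 7
D(p, t) = 2*t/(7 + p) (D(p, t) = (t + t)/(p + 7) = (2*t)/(7 + p) = 2*t/(7 + p))
-6431/C + 31653/D(-211, 162) = -6431/25133 + 31653/((2*162/(7 - 211))) = -6431*1/25133 + 31653/((2*162/(-204))) = -6431/25133 + 31653/((2*162*(-1/204))) = -6431/25133 + 31653/(-27/17) = -6431/25133 + 31653*(-17/27) = -6431/25133 - 59789/3 = -1502696230/75399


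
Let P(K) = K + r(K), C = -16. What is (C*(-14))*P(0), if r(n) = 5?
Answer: 1120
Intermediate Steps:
P(K) = 5 + K (P(K) = K + 5 = 5 + K)
(C*(-14))*P(0) = (-16*(-14))*(5 + 0) = 224*5 = 1120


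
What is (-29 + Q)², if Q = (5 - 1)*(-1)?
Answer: 1089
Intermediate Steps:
Q = -4 (Q = 4*(-1) = -4)
(-29 + Q)² = (-29 - 4)² = (-33)² = 1089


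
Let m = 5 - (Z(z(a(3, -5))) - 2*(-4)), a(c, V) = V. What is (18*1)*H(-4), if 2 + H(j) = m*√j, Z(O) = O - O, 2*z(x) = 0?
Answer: -36 - 108*I ≈ -36.0 - 108.0*I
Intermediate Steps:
z(x) = 0 (z(x) = (½)*0 = 0)
Z(O) = 0
m = -3 (m = 5 - (0 - 2*(-4)) = 5 - (0 + 8) = 5 - 1*8 = 5 - 8 = -3)
H(j) = -2 - 3*√j
(18*1)*H(-4) = (18*1)*(-2 - 6*I) = 18*(-2 - 6*I) = -36 - 108*I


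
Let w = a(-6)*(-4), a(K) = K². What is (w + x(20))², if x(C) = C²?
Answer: 65536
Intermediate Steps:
w = -144 (w = (-6)²*(-4) = 36*(-4) = -144)
(w + x(20))² = (-144 + 20²)² = (-144 + 400)² = 256² = 65536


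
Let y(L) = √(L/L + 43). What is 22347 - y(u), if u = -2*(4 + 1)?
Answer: 22347 - 2*√11 ≈ 22340.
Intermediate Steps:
u = -10 (u = -2*5 = -10)
y(L) = 2*√11 (y(L) = √(1 + 43) = √44 = 2*√11)
22347 - y(u) = 22347 - 2*√11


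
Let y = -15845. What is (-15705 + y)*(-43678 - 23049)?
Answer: 2105236850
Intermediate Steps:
(-15705 + y)*(-43678 - 23049) = (-15705 - 15845)*(-43678 - 23049) = -31550*(-66727) = 2105236850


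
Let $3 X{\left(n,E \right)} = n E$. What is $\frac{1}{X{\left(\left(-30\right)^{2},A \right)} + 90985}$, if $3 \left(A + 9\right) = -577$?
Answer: $\frac{1}{30585} \approx 3.2696 \cdot 10^{-5}$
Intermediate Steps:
$A = - \frac{604}{3}$ ($A = -9 + \frac{1}{3} \left(-577\right) = -9 - \frac{577}{3} = - \frac{604}{3} \approx -201.33$)
$X{\left(n,E \right)} = \frac{E n}{3}$ ($X{\left(n,E \right)} = \frac{n E}{3} = \frac{E n}{3}$)
$\frac{1}{X{\left(\left(-30\right)^{2},A \right)} + 90985} = \frac{1}{\frac{1}{3} \left(- \frac{604}{3}\right) \left(-30\right)^{2} + 90985} = \frac{1}{\frac{1}{3} \left(- \frac{604}{3}\right) 900 + 90985} = \frac{1}{-60400 + 90985} = \frac{1}{30585}$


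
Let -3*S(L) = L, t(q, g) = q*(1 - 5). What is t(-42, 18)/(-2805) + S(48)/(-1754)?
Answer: -41632/819995 ≈ -0.050771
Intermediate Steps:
t(q, g) = -4*q (t(q, g) = q*(-4) = -4*q)
S(L) = -L/3
t(-42, 18)/(-2805) + S(48)/(-1754) = -4*(-42)/(-2805) - 1/3*48/(-1754) = 168*(-1/2805) - 16*(-1/1754) = -56/935 + 8/877 = -41632/819995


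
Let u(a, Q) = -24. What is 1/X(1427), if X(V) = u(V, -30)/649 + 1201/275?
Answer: 16225/70259 ≈ 0.23093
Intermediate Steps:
X(V) = 70259/16225 (X(V) = -24/649 + 1201/275 = 70259/16225)
1/X(1427) = 1/(70259/16225) = 16225/70259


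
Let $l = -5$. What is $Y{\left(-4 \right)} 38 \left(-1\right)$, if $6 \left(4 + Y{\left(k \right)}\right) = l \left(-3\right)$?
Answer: $57$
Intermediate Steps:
$Y{\left(k \right)} = - \frac{3}{2}$ ($Y{\left(k \right)} = -4 + \frac{\left(-5\right) \left(-3\right)}{6} = -4 + \frac{1}{6} \cdot 15 = -4 + \frac{5}{2} = - \frac{3}{2}$)
$Y{\left(-4 \right)} 38 \left(-1\right) = \left(- \frac{3}{2}\right) 38 \left(-1\right) = \left(-57\right) \left(-1\right) = 57$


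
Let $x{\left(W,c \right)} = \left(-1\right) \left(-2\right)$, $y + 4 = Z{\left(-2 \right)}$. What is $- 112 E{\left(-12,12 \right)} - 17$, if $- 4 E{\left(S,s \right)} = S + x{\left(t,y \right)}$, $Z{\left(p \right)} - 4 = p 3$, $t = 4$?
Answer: $-297$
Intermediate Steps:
$Z{\left(p \right)} = 4 + 3 p$ ($Z{\left(p \right)} = 4 + p 3 = 4 + 3 p$)
$y = -6$ ($y = -4 + \left(4 + 3 \left(-2\right)\right) = -4 + \left(4 - 6\right) = -4 - 2 = -6$)
$x{\left(W,c \right)} = 2$
$E{\left(S,s \right)} = - \frac{1}{2} - \frac{S}{4}$ ($E{\left(S,s \right)} = - \frac{S + 2}{4} = - \frac{2 + S}{4} = - \frac{1}{2} - \frac{S}{4}$)
$- 112 E{\left(-12,12 \right)} - 17 = - 112 \left(- \frac{1}{2} - -3\right) - 17 = - 112 \left(- \frac{1}{2} + 3\right) - 17 = \left(-112\right) \frac{5}{2} - 17 = -280 - 17 = -297$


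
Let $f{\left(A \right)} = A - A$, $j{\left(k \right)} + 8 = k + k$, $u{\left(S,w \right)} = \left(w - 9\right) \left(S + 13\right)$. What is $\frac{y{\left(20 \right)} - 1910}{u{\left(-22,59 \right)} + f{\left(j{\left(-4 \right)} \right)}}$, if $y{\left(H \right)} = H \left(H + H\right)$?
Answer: $\frac{37}{15} \approx 2.4667$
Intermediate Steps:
$u{\left(S,w \right)} = \left(-9 + w\right) \left(13 + S\right)$
$y{\left(H \right)} = 2 H^{2}$ ($y{\left(H \right)} = H 2 H = 2 H^{2}$)
$j{\left(k \right)} = -8 + 2 k$ ($j{\left(k \right)} = -8 + \left(k + k\right) = -8 + 2 k$)
$f{\left(A \right)} = 0$
$\frac{y{\left(20 \right)} - 1910}{u{\left(-22,59 \right)} + f{\left(j{\left(-4 \right)} \right)}} = \frac{2 \cdot 20^{2} - 1910}{\left(-117 - -198 + 13 \cdot 59 - 1298\right) + 0} = \frac{2 \cdot 400 - 1910}{\left(-117 + 198 + 767 - 1298\right) + 0} = \frac{800 - 1910}{-450 + 0} = - \frac{1110}{-450} = \left(-1110\right) \left(- \frac{1}{450}\right) = \frac{37}{15}$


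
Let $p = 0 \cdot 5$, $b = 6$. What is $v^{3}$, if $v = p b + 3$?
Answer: $27$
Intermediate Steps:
$p = 0$
$v = 3$ ($v = 0 \cdot 6 + 3 = 0 + 3 = 3$)
$v^{3} = 3^{3} = 27$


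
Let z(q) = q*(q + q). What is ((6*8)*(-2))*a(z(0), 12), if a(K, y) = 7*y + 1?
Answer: -8160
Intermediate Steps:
z(q) = 2*q² (z(q) = q*(2*q) = 2*q²)
a(K, y) = 1 + 7*y
((6*8)*(-2))*a(z(0), 12) = ((6*8)*(-2))*(1 + 7*12) = (48*(-2))*(1 + 84) = -96*85 = -8160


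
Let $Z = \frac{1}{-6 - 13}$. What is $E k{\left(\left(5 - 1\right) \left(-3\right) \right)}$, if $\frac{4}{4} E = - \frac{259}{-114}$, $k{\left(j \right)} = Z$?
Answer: $- \frac{259}{2166} \approx -0.11958$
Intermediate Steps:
$Z = - \frac{1}{19}$ ($Z = \frac{1}{-19} = - \frac{1}{19} \approx -0.052632$)
$k{\left(j \right)} = - \frac{1}{19}$
$E = \frac{259}{114}$ ($E = - \frac{259}{-114} = \left(-259\right) \left(- \frac{1}{114}\right) = \frac{259}{114} \approx 2.2719$)
$E k{\left(\left(5 - 1\right) \left(-3\right) \right)} = \frac{259}{114} \left(- \frac{1}{19}\right) = - \frac{259}{2166}$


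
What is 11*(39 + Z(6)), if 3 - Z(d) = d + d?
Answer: 330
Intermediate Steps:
Z(d) = 3 - 2*d (Z(d) = 3 - (d + d) = 3 - 2*d)
11*(39 + Z(6)) = 11*(39 + (3 - 2*6)) = 11*(39 + (3 - 12)) = 11*(39 - 9) = 11*30 = 330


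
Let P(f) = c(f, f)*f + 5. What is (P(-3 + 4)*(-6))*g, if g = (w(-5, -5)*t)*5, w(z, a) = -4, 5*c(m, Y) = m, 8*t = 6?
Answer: 468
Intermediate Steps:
t = ¾ (t = (⅛)*6 = ¾ ≈ 0.75000)
c(m, Y) = m/5
P(f) = 5 + f²/5 (P(f) = (f/5)*f + 5 = f²/5 + 5 = 5 + f²/5)
g = -15 (g = -4*¾*5 = -3*5 = -15)
(P(-3 + 4)*(-6))*g = ((5 + (-3 + 4)²/5)*(-6))*(-15) = ((5 + (⅕)*1²)*(-6))*(-15) = ((5 + (⅕)*1)*(-6))*(-15) = ((5 + ⅕)*(-6))*(-15) = ((26/5)*(-6))*(-15) = -156/5*(-15) = 468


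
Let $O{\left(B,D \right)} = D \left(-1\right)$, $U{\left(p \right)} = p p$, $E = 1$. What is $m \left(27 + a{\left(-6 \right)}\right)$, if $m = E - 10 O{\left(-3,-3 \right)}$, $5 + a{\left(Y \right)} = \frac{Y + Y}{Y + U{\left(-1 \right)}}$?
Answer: $- \frac{3538}{5} \approx -707.6$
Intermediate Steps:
$U{\left(p \right)} = p^{2}$
$O{\left(B,D \right)} = - D$
$a{\left(Y \right)} = -5 + \frac{2 Y}{1 + Y}$ ($a{\left(Y \right)} = -5 + \frac{Y + Y}{Y + \left(-1\right)^{2}} = -5 + \frac{2 Y}{Y + 1} = -5 + \frac{2 Y}{1 + Y}$)
$m = -29$ ($m = 1 - 10 \left(\left(-1\right) \left(-3\right)\right) = 1 - 30 = -29$)
$m \left(27 + a{\left(-6 \right)}\right) = - 29 \left(27 + \frac{-5 - -18}{1 - 6}\right) = - 29 \left(27 + \frac{-5 + 18}{-5}\right) = - 29 \left(27 - \frac{13}{5}\right) = \left(-29\right) \frac{122}{5} = - \frac{3538}{5}$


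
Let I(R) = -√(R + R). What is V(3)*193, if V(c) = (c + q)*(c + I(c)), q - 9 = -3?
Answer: 5211 - 1737*√6 ≈ 956.24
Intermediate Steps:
q = 6 (q = 9 - 3 = 6)
I(R) = -√2*√R (I(R) = -√(2*R) = -√2*√R)
V(c) = (6 + c)*(c - √2*√c) (V(c) = (c + 6)*(c - √2*√c) = (6 + c)*(c - √2*√c))
V(3)*193 = (3² + 6*3 - √2*3^(3/2) - 6*√2*√3)*193 = (9 + 18 - √2*3*√3 - 6*√6)*193 = (9 + 18 - 3*√6 - 6*√6)*193 = (27 - 9*√6)*193 = 5211 - 1737*√6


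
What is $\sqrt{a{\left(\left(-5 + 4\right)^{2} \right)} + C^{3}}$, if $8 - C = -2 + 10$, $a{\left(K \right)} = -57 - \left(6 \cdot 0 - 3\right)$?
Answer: $3 i \sqrt{6} \approx 7.3485 i$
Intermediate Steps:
$a{\left(K \right)} = -54$ ($a{\left(K \right)} = -57 - \left(0 - 3\right) = -57 - -3 = -57 + 3 = -54$)
$C = 0$ ($C = 8 - \left(-2 + 10\right) = 8 - 8 = 0$)
$\sqrt{a{\left(\left(-5 + 4\right)^{2} \right)} + C^{3}} = \sqrt{-54 + 0^{3}} = \sqrt{-54 + 0} = \sqrt{-54} = 3 i \sqrt{6}$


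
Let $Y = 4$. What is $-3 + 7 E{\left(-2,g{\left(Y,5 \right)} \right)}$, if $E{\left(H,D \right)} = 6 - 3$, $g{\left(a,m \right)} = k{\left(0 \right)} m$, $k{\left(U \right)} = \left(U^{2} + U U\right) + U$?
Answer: $18$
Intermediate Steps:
$k{\left(U \right)} = U + 2 U^{2}$ ($k{\left(U \right)} = \left(U^{2} + U^{2}\right) + U = 2 U^{2} + U = U + 2 U^{2}$)
$g{\left(a,m \right)} = 0$ ($g{\left(a,m \right)} = 0 \left(1 + 2 \cdot 0\right) m = 0 \left(1 + 0\right) m = 0 \cdot 1 m = 0 m = 0$)
$E{\left(H,D \right)} = 3$ ($E{\left(H,D \right)} = 6 - 3 = 3$)
$-3 + 7 E{\left(-2,g{\left(Y,5 \right)} \right)} = -3 + 7 \cdot 3 = -3 + 21 = 18$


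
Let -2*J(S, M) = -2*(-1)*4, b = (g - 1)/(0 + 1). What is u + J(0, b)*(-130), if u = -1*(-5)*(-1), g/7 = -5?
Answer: 515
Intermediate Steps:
g = -35 (g = 7*(-5) = -35)
u = -5 (u = 5*(-1) = -5)
b = -36 (b = (-35 - 1)/(0 + 1) = -36/1 = -36*1 = -36)
J(S, M) = -4 (J(S, M) = -(-2*(-1))*4/2 = -4)
u + J(0, b)*(-130) = -5 - 4*(-130) = -5 + 520 = 515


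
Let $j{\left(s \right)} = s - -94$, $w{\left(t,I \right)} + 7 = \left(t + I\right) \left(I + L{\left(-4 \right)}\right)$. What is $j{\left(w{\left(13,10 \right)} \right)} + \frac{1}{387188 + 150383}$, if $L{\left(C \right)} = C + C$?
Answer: $\frac{71496944}{537571} \approx 133.0$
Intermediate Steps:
$L{\left(C \right)} = 2 C$
$w{\left(t,I \right)} = -7 + \left(-8 + I\right) \left(I + t\right)$ ($w{\left(t,I \right)} = -7 + \left(t + I\right) \left(I + 2 \left(-4\right)\right) = -7 + \left(I + t\right) \left(I - 8\right) = -7 + \left(I + t\right) \left(-8 + I\right) = -7 + \left(-8 + I\right) \left(I + t\right)$)
$j{\left(s \right)} = 94 + s$ ($j{\left(s \right)} = s + 94 = 94 + s$)
$j{\left(w{\left(13,10 \right)} \right)} + \frac{1}{387188 + 150383} = \left(94 - \left(61 - 100\right)\right) + \frac{1}{387188 + 150383} = \left(94 - -39\right) + \frac{1}{537571} = \left(94 + 39\right) + \frac{1}{537571} = 133 + \frac{1}{537571} = \frac{71496944}{537571}$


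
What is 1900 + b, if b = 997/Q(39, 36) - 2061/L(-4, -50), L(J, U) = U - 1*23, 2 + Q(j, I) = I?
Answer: 4858655/2482 ≈ 1957.6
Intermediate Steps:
Q(j, I) = -2 + I
L(J, U) = -23 + U (L(J, U) = U - 23 = -23 + U)
b = 142855/2482 (b = 997/(-2 + 36) - 2061/(-23 - 50) = 997/34 - 2061/(-73) = 997*(1/34) - 2061*(-1/73) = 997/34 + 2061/73 = 142855/2482 ≈ 57.556)
1900 + b = 1900 + 142855/2482 = 4858655/2482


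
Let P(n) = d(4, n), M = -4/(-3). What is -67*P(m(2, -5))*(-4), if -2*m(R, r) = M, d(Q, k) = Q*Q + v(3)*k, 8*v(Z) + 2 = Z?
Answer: 12797/3 ≈ 4265.7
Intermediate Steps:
v(Z) = -¼ + Z/8
d(Q, k) = Q² + k/8 (d(Q, k) = Q*Q + (-¼ + (⅛)*3)*k = Q² + (-¼ + 3/8)*k = Q² + k/8)
M = 4/3 (M = -4*(-⅓) = 4/3 ≈ 1.3333)
m(R, r) = -⅔ (m(R, r) = -½*4/3 = -⅔)
P(n) = 16 + n/8 (P(n) = 4² + n/8 = 16 + n/8)
-67*P(m(2, -5))*(-4) = -67*(16 + (⅛)*(-⅔))*(-4) = -67*(16 - 1/12)*(-4) = -67*191/12*(-4) = -12797/12*(-4) = 12797/3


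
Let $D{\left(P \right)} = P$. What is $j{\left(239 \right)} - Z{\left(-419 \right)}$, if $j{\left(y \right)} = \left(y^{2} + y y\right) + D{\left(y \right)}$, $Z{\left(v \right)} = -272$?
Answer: $114753$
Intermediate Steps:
$j{\left(y \right)} = y + 2 y^{2}$ ($j{\left(y \right)} = \left(y^{2} + y y\right) + y = \left(y^{2} + y^{2}\right) + y = 2 y^{2} + y = y + 2 y^{2}$)
$j{\left(239 \right)} - Z{\left(-419 \right)} = 239 \left(1 + 2 \cdot 239\right) - -272 = 239 \left(1 + 478\right) + 272 = 239 \cdot 479 + 272 = 114481 + 272 = 114753$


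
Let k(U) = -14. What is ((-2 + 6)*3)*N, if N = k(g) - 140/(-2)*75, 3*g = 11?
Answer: 62832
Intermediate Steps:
g = 11/3 (g = (⅓)*11 = 11/3 ≈ 3.6667)
N = 5236 (N = -14 - 140/(-2)*75 = -14 - 140*(-½)*75 = -14 + 70*75 = -14 + 5250 = 5236)
((-2 + 6)*3)*N = ((-2 + 6)*3)*5236 = (4*3)*5236 = 12*5236 = 62832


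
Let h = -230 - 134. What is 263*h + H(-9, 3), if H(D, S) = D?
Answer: -95741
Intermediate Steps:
h = -364
263*h + H(-9, 3) = 263*(-364) - 9 = -95732 - 9 = -95741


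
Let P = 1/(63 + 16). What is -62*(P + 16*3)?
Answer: -235166/79 ≈ -2976.8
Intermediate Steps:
P = 1/79 ≈ 0.012658
-62*(P + 16*3) = -62*(1/79 + 16*3) = -62*(1/79 + 48) = -62*3793/79 = -235166/79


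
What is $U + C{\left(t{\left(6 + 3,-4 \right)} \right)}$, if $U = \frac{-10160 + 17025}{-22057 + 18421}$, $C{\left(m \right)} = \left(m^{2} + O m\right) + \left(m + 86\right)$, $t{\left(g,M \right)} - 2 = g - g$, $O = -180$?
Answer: $- \frac{981313}{3636} \approx -269.89$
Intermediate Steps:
$t{\left(g,M \right)} = 2$ ($t{\left(g,M \right)} = 2 + \left(g - g\right) = 2 + 0 = 2$)
$C{\left(m \right)} = 86 + m^{2} - 179 m$ ($C{\left(m \right)} = \left(m^{2} - 180 m\right) + \left(m + 86\right) = \left(m^{2} - 180 m\right) + \left(86 + m\right) = 86 + m^{2} - 179 m$)
$U = - \frac{6865}{3636}$ ($U = \frac{6865}{-3636} = 6865 \left(- \frac{1}{3636}\right) = - \frac{6865}{3636} \approx -1.8881$)
$U + C{\left(t{\left(6 + 3,-4 \right)} \right)} = - \frac{6865}{3636} + \left(86 + 2^{2} - 358\right) = - \frac{6865}{3636} + \left(86 + 4 - 358\right) = - \frac{6865}{3636} - 268 = - \frac{981313}{3636}$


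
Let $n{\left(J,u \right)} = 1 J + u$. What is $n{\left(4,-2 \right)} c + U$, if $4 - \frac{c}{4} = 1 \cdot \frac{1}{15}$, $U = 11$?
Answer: $\frac{637}{15} \approx 42.467$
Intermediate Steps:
$n{\left(J,u \right)} = J + u$
$c = \frac{236}{15}$ ($c = 16 - 4 \cdot 1 \cdot \frac{1}{15} = 16 - \frac{4}{15} = \frac{236}{15} \approx 15.733$)
$n{\left(4,-2 \right)} c + U = \left(4 - 2\right) \frac{236}{15} + 11 = 2 \cdot \frac{236}{15} + 11 = \frac{472}{15} + 11 = \frac{637}{15}$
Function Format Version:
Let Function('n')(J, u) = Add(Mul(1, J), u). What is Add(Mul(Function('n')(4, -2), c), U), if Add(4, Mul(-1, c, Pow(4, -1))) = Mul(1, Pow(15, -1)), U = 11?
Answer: Rational(637, 15) ≈ 42.467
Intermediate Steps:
Function('n')(J, u) = Add(J, u)
c = Rational(236, 15) (c = Add(16, Mul(-4, Mul(1, Pow(15, -1)))) = Add(16, Mul(-4, Mul(1, Rational(1, 15)))) = Add(16, Mul(-4, Rational(1, 15))) = Add(16, Rational(-4, 15)) = Rational(236, 15) ≈ 15.733)
Add(Mul(Function('n')(4, -2), c), U) = Add(Mul(Add(4, -2), Rational(236, 15)), 11) = Add(Mul(2, Rational(236, 15)), 11) = Add(Rational(472, 15), 11) = Rational(637, 15)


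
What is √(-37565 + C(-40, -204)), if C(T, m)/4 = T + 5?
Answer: I*√37705 ≈ 194.18*I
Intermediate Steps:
C(T, m) = 20 + 4*T (C(T, m) = 4*(T + 5) = 4*(5 + T) = 20 + 4*T)
√(-37565 + C(-40, -204)) = √(-37565 + (20 + 4*(-40))) = √(-37565 + (20 - 160)) = √(-37565 - 140) = √(-37705) = I*√37705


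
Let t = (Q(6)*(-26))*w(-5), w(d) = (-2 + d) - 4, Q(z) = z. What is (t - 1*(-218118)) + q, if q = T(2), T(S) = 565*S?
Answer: 220964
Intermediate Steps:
w(d) = -6 + d
q = 1130 (q = 565*2 = 1130)
t = 1716 (t = (6*(-26))*(-6 - 5) = -156*(-11) = 1716)
(t - 1*(-218118)) + q = (1716 - 1*(-218118)) + 1130 = (1716 + 218118) + 1130 = 219834 + 1130 = 220964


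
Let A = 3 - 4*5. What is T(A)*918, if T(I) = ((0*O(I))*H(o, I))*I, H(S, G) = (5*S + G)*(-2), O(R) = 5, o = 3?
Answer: 0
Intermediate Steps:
H(S, G) = -10*S - 2*G (H(S, G) = (G + 5*S)*(-2) = -10*S - 2*G)
A = -17 (A = 3 - 20 = -17)
T(I) = 0 (T(I) = ((0*5)*(-10*3 - 2*I))*I = (0*(-30 - 2*I))*I = 0*I = 0)
T(A)*918 = 0*918 = 0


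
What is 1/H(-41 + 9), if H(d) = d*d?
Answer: 1/1024 ≈ 0.00097656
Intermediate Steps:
H(d) = d²
1/H(-41 + 9) = 1/((-41 + 9)²) = 1/((-32)²) = 1/1024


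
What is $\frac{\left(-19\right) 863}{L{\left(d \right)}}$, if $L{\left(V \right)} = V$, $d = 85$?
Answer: $- \frac{16397}{85} \approx -192.91$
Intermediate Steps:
$\frac{\left(-19\right) 863}{L{\left(d \right)}} = \frac{\left(-19\right) 863}{85} = \left(-16397\right) \frac{1}{85} = - \frac{16397}{85}$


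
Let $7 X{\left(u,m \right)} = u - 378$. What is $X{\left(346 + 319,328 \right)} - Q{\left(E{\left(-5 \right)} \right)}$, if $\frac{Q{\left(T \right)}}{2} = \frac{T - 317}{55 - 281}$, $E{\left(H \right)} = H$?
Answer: $\frac{4311}{113} \approx 38.15$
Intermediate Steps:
$X{\left(u,m \right)} = -54 + \frac{u}{7}$ ($X{\left(u,m \right)} = \frac{u - 378}{7} = \frac{-378 + u}{7} = -54 + \frac{u}{7}$)
$Q{\left(T \right)} = \frac{317}{113} - \frac{T}{113}$ ($Q{\left(T \right)} = 2 \frac{T - 317}{55 - 281} = 2 \frac{-317 + T}{-226} = 2 \left(-317 + T\right) \left(- \frac{1}{226}\right) = 2 \left(\frac{317}{226} - \frac{T}{226}\right) = \frac{317}{113} - \frac{T}{113}$)
$X{\left(346 + 319,328 \right)} - Q{\left(E{\left(-5 \right)} \right)} = \left(-54 + \frac{346 + 319}{7}\right) - \left(\frac{317}{113} - - \frac{5}{113}\right) = \left(-54 + \frac{1}{7} \cdot 665\right) - \left(\frac{317}{113} + \frac{5}{113}\right) = \left(-54 + 95\right) - \frac{322}{113} = 41 - \frac{322}{113} = \frac{4311}{113}$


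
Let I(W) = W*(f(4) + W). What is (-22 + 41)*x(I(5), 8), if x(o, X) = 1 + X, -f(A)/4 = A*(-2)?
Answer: 171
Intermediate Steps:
f(A) = 8*A (f(A) = -4*A*(-2) = -(-8)*A = 8*A)
I(W) = W*(32 + W) (I(W) = W*(8*4 + W) = W*(32 + W))
(-22 + 41)*x(I(5), 8) = (-22 + 41)*(1 + 8) = 19*9 = 171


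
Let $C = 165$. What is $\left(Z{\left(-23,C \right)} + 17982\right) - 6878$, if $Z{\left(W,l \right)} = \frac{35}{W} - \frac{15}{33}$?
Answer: $\frac{2808812}{253} \approx 11102.0$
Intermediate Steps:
$Z{\left(W,l \right)} = - \frac{5}{11} + \frac{35}{W}$ ($Z{\left(W,l \right)} = \frac{35}{W} - \frac{5}{11} = - \frac{5}{11} + \frac{35}{W}$)
$\left(Z{\left(-23,C \right)} + 17982\right) - 6878 = \left(\left(- \frac{5}{11} + \frac{35}{-23}\right) + 17982\right) - 6878 = \left(\left(- \frac{5}{11} + 35 \left(- \frac{1}{23}\right)\right) + 17982\right) - 6878 = \left(\left(- \frac{5}{11} - \frac{35}{23}\right) + 17982\right) - 6878 = \left(- \frac{500}{253} + 17982\right) - 6878 = \frac{4548946}{253} - 6878 = \frac{2808812}{253}$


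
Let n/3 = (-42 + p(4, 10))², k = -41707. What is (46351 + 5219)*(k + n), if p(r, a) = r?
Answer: -1927428750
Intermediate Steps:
n = 4332 (n = 3*(-42 + 4)² = 3*(-38)² = 3*1444 = 4332)
(46351 + 5219)*(k + n) = (46351 + 5219)*(-41707 + 4332) = 51570*(-37375) = -1927428750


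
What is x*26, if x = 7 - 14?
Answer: -182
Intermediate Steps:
x = -7
x*26 = -7*26 = -182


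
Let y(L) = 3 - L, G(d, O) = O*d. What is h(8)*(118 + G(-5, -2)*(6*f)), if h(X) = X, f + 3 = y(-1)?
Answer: 1424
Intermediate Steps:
f = 1 (f = -3 + (3 - 1*(-1)) = -3 + (3 + 1) = -3 + 4 = 1)
h(8)*(118 + G(-5, -2)*(6*f)) = 8*(118 + (-2*(-5))*(6*1)) = 8*(118 + 10*6) = 8*(118 + 60) = 8*178 = 1424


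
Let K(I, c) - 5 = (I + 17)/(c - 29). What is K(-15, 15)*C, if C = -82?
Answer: -2788/7 ≈ -398.29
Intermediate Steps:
K(I, c) = 5 + (17 + I)/(-29 + c) (K(I, c) = 5 + (I + 17)/(c - 29) = 5 + (17 + I)/(-29 + c))
K(-15, 15)*C = ((-128 - 15 + 5*15)/(-29 + 15))*(-82) = ((-128 - 15 + 75)/(-14))*(-82) = -1/14*(-68)*(-82) = (34/7)*(-82) = -2788/7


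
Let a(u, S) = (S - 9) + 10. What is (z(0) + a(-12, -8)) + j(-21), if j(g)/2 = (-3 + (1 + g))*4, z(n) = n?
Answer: -191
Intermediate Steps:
a(u, S) = 1 + S (a(u, S) = (-9 + S) + 10 = 1 + S)
j(g) = -16 + 8*g (j(g) = 2*((-3 + (1 + g))*4) = 2*((-2 + g)*4) = 2*(-8 + 4*g) = -16 + 8*g)
(z(0) + a(-12, -8)) + j(-21) = (0 + (1 - 8)) + (-16 + 8*(-21)) = (0 - 7) + (-16 - 168) = -7 - 184 = -191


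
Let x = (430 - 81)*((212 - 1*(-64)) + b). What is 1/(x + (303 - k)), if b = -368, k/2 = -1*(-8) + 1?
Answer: -1/31823 ≈ -3.1424e-5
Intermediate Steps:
k = 18 (k = 2*(-1*(-8) + 1) = 2*(8 + 1) = 2*9 = 18)
x = -32108 (x = (430 - 81)*((212 - 1*(-64)) - 368) = 349*((212 + 64) - 368) = 349*(276 - 368) = 349*(-92) = -32108)
1/(x + (303 - k)) = 1/(-32108 + (303 - 1*18)) = 1/(-32108 + (303 - 18)) = 1/(-32108 + 285) = 1/(-31823) = -1/31823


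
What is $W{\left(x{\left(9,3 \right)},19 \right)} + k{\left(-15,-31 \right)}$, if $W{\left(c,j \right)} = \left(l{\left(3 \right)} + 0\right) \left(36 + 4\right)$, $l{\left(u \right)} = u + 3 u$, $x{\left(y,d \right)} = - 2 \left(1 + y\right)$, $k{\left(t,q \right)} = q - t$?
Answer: $464$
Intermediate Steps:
$x{\left(y,d \right)} = -2 - 2 y$
$l{\left(u \right)} = 4 u$
$W{\left(c,j \right)} = 480$ ($W{\left(c,j \right)} = \left(4 \cdot 3 + 0\right) \left(36 + 4\right) = \left(12 + 0\right) 40 = 12 \cdot 40 = 480$)
$W{\left(x{\left(9,3 \right)},19 \right)} + k{\left(-15,-31 \right)} = 480 - 16 = 464$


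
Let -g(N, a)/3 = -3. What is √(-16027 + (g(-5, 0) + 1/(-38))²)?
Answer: 3*I*√2558523/38 ≈ 126.28*I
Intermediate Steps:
g(N, a) = 9 (g(N, a) = -3*(-3) = 9)
√(-16027 + (g(-5, 0) + 1/(-38))²) = √(-16027 + (9 + 1/(-38))²) = √(-16027 + (9 - 1/38)²) = √(-16027 + (341/38)²) = √(-16027 + 116281/1444) = √(-23026707/1444) = 3*I*√2558523/38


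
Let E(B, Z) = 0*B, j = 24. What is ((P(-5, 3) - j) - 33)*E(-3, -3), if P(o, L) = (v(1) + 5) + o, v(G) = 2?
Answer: 0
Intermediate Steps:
E(B, Z) = 0
P(o, L) = 7 + o (P(o, L) = (2 + 5) + o = 7 + o)
((P(-5, 3) - j) - 33)*E(-3, -3) = (((7 - 5) - 1*24) - 33)*0 = ((2 - 24) - 33)*0 = (-22 - 33)*0 = -55*0 = 0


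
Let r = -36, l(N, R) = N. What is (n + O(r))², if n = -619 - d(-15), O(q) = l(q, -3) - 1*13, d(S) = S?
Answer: 426409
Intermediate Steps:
O(q) = -13 + q (O(q) = q - 1*13 = q - 13 = -13 + q)
n = -604 (n = -619 - 1*(-15) = -619 + 15 = -604)
(n + O(r))² = (-604 + (-13 - 36))² = (-604 - 49)² = (-653)² = 426409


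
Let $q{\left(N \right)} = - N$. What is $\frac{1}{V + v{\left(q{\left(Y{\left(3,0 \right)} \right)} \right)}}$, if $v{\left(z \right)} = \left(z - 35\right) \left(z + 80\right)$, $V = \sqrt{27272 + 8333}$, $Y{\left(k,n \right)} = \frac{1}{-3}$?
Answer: $- \frac{225576}{625320091} - \frac{81 \sqrt{35605}}{625320091} \approx -0.00038518$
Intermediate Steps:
$Y{\left(k,n \right)} = - \frac{1}{3}$
$V = \sqrt{35605} \approx 188.69$
$v{\left(z \right)} = \left(-35 + z\right) \left(80 + z\right)$
$\frac{1}{V + v{\left(q{\left(Y{\left(3,0 \right)} \right)} \right)}} = \frac{1}{\sqrt{35605} + \left(-2800 + \left(\left(-1\right) \left(- \frac{1}{3}\right)\right)^{2} + 45 \left(\left(-1\right) \left(- \frac{1}{3}\right)\right)\right)} = \frac{1}{\sqrt{35605} + \left(-2800 + \left(\frac{1}{3}\right)^{2} + 45 \cdot \frac{1}{3}\right)} = \frac{1}{\sqrt{35605} + \left(-2800 + \frac{1}{9} + 15\right)} = \frac{1}{\sqrt{35605} - \frac{25064}{9}} = \frac{1}{- \frac{25064}{9} + \sqrt{35605}}$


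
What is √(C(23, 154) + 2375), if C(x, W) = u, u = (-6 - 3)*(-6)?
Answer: √2429 ≈ 49.285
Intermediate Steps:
u = 54 (u = -9*(-6) = 54)
C(x, W) = 54
√(C(23, 154) + 2375) = √(54 + 2375) = √2429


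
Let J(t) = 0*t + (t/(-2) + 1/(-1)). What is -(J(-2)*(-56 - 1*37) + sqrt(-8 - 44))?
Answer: -2*I*sqrt(13) ≈ -7.2111*I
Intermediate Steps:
J(t) = -1 - t/2 (J(t) = 0 + (t*(-1/2) + 1*(-1)) = 0 + (-t/2 - 1) = 0 + (-1 - t/2) = -1 - t/2)
-(J(-2)*(-56 - 1*37) + sqrt(-8 - 44)) = -((-1 - 1/2*(-2))*(-56 - 1*37) + sqrt(-8 - 44)) = -((-1 + 1)*(-56 - 37) + sqrt(-52)) = -(0*(-93) + 2*I*sqrt(13)) = -(0 + 2*I*sqrt(13)) = -2*I*sqrt(13)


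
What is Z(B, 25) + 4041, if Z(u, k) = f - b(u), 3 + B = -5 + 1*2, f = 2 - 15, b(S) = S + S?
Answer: 4040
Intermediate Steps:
b(S) = 2*S
f = -13
B = -6 (B = -3 + (-5 + 1*2) = -3 + (-5 + 2) = -3 - 3 = -6)
Z(u, k) = -13 - 2*u
Z(B, 25) + 4041 = (-13 - 2*(-6)) + 4041 = (-13 + 12) + 4041 = -1 + 4041 = 4040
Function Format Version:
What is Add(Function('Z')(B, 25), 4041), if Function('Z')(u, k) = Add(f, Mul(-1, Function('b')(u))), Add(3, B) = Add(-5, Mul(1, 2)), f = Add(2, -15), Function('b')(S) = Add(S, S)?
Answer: 4040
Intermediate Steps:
Function('b')(S) = Mul(2, S)
f = -13
B = -6 (B = Add(-3, Add(-5, Mul(1, 2))) = Add(-3, Add(-5, 2)) = Add(-3, -3) = -6)
Function('Z')(u, k) = Add(-13, Mul(-2, u)) (Function('Z')(u, k) = Add(-13, Mul(-1, Mul(2, u))) = Add(-13, Mul(-2, u)))
Add(Function('Z')(B, 25), 4041) = Add(Add(-13, Mul(-2, -6)), 4041) = Add(Add(-13, 12), 4041) = Add(-1, 4041) = 4040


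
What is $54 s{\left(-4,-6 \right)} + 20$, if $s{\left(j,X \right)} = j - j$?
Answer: $20$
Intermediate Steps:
$s{\left(j,X \right)} = 0$
$54 s{\left(-4,-6 \right)} + 20 = 54 \cdot 0 + 20 = 0 + 20 = 20$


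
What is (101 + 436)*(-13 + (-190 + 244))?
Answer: 22017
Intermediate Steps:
(101 + 436)*(-13 + (-190 + 244)) = 537*(-13 + 54) = 537*41 = 22017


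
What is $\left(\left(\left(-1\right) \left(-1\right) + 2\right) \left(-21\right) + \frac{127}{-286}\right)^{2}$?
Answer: $\frac{329241025}{81796} \approx 4025.1$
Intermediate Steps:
$\left(\left(\left(-1\right) \left(-1\right) + 2\right) \left(-21\right) + \frac{127}{-286}\right)^{2} = \left(\left(1 + 2\right) \left(-21\right) + 127 \left(- \frac{1}{286}\right)\right)^{2} = \left(3 \left(-21\right) - \frac{127}{286}\right)^{2} = \left(-63 - \frac{127}{286}\right)^{2} = \left(- \frac{18145}{286}\right)^{2} = \frac{329241025}{81796}$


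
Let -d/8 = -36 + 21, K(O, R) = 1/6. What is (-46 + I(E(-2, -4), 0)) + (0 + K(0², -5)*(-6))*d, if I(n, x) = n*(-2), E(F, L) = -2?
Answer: -162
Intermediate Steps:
K(O, R) = ⅙
I(n, x) = -2*n
d = 120 (d = -8*(-36 + 21) = -8*(-15) = 120)
(-46 + I(E(-2, -4), 0)) + (0 + K(0², -5)*(-6))*d = (-46 - 2*(-2)) + (0 + (⅙)*(-6))*120 = (-46 + 4) + (0 - 1)*120 = -42 - 1*120 = -42 - 120 = -162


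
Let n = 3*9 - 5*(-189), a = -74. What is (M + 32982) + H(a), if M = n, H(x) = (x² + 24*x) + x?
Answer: 37580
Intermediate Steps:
H(x) = x² + 25*x
n = 972 (n = 27 + 945 = 972)
M = 972
(M + 32982) + H(a) = (972 + 32982) - 74*(25 - 74) = 33954 - 74*(-49) = 33954 + 3626 = 37580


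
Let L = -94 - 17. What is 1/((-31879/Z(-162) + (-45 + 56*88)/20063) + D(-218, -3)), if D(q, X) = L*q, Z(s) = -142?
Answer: 40126/979987001 ≈ 4.0945e-5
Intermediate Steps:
L = -111
D(q, X) = -111*q
1/((-31879/Z(-162) + (-45 + 56*88)/20063) + D(-218, -3)) = 1/((-31879/(-142) + (-45 + 56*88)/20063) - 111*(-218)) = 1/((-31879*(-1/142) + (-45 + 4928)*(1/20063)) + 24198) = 1/((449/2 + 4883*(1/20063)) + 24198) = 1/((449/2 + 4883/20063) + 24198) = 1/(9018053/40126 + 24198) = 1/(979987001/40126) = 40126/979987001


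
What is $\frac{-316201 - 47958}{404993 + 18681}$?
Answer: $- \frac{364159}{423674} \approx -0.85953$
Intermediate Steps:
$\frac{-316201 - 47958}{404993 + 18681} = - \frac{364159}{423674}$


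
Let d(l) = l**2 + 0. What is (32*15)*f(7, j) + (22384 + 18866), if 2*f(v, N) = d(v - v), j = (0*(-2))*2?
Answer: 41250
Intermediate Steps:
j = 0 (j = 0*2 = 0)
d(l) = l**2
f(v, N) = 0 (f(v, N) = (v - v)**2/2 = (1/2)*0**2 = (1/2)*0 = 0)
(32*15)*f(7, j) + (22384 + 18866) = (32*15)*0 + (22384 + 18866) = 480*0 + 41250 = 0 + 41250 = 41250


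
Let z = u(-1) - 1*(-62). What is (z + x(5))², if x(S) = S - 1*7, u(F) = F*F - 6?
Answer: 3025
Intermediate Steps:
u(F) = -6 + F² (u(F) = F² - 6 = -6 + F²)
x(S) = -7 + S (x(S) = S - 7 = -7 + S)
z = 57 (z = (-6 + (-1)²) - 1*(-62) = (-6 + 1) + 62 = -5 + 62 = 57)
(z + x(5))² = (57 + (-7 + 5))² = (57 - 2)² = 55² = 3025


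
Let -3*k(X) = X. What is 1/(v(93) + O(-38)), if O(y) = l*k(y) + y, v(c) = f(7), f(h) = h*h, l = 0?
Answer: 1/11 ≈ 0.090909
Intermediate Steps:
k(X) = -X/3
f(h) = h²
v(c) = 49 (v(c) = 7² = 49)
O(y) = y (O(y) = 0*(-y/3) + y = 0 + y = y)
1/(v(93) + O(-38)) = 1/(49 - 38) = 1/11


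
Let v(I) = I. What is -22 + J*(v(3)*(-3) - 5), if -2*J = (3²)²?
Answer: 545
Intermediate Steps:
J = -81/2 (J = -(3²)²/2 = -½*9² = -½*81 = -81/2 ≈ -40.500)
-22 + J*(v(3)*(-3) - 5) = -22 - 81*(3*(-3) - 5)/2 = -22 - 81*(-9 - 5)/2 = -22 - 81/2*(-14) = -22 + 567 = 545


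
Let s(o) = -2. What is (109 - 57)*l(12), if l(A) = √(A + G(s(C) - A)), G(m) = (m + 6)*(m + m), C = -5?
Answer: 104*√59 ≈ 798.84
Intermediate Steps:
G(m) = 2*m*(6 + m) (G(m) = (6 + m)*(2*m) = 2*m*(6 + m))
l(A) = √(A + 2*(-2 - A)*(4 - A)) (l(A) = √(A + 2*(-2 - A)*(6 + (-2 - A))) = √(A + 2*(-2 - A)*(4 - A)))
(109 - 57)*l(12) = (109 - 57)*√(12 + 2*(-4 + 12)*(2 + 12)) = 52*√(12 + 2*8*14) = 52*√(12 + 224) = 52*√236 = 52*(2*√59) = 104*√59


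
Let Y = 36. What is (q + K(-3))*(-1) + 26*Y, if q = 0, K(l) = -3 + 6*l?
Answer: 957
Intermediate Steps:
(q + K(-3))*(-1) + 26*Y = (0 + (-3 + 6*(-3)))*(-1) + 26*36 = (0 + (-3 - 18))*(-1) + 936 = (0 - 21)*(-1) + 936 = -21*(-1) + 936 = 21 + 936 = 957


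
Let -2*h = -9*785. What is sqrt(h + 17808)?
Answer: sqrt(85362)/2 ≈ 146.08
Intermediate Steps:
h = 7065/2 (h = -(-9)*785/2 = -1/2*(-7065) = 7065/2 ≈ 3532.5)
sqrt(h + 17808) = sqrt(7065/2 + 17808) = sqrt(42681/2) = sqrt(85362)/2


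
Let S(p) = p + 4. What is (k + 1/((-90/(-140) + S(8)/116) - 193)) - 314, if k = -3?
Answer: -24743841/78055 ≈ -317.01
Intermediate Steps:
S(p) = 4 + p
(k + 1/((-90/(-140) + S(8)/116) - 193)) - 314 = (-3 + 1/((-90/(-140) + (4 + 8)/116) - 193)) - 314 = (-3 + 1/((-90*(-1/140) + 12*(1/116)) - 193)) - 314 = (-3 + 1/((9/14 + 3/29) - 193)) - 314 = (-3 + 1/(303/406 - 193)) - 314 = (-3 + 1/(-78055/406)) - 314 = (-3 - 406/78055) - 314 = -234571/78055 - 314 = -24743841/78055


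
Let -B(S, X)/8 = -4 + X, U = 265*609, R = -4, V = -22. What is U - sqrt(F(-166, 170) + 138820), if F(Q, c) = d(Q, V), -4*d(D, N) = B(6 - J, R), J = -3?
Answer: 161385 - 2*sqrt(34701) ≈ 1.6101e+5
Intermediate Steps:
U = 161385
B(S, X) = 32 - 8*X (B(S, X) = -8*(-4 + X) = 32 - 8*X)
d(D, N) = -16 (d(D, N) = -(32 - 8*(-4))/4 = -(32 + 32)/4 = -1/4*64 = -16)
F(Q, c) = -16
U - sqrt(F(-166, 170) + 138820) = 161385 - sqrt(-16 + 138820) = 161385 - sqrt(138804) = 161385 - 2*sqrt(34701)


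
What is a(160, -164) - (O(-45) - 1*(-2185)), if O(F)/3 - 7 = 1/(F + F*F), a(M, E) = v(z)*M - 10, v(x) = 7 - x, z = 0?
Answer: -723361/660 ≈ -1096.0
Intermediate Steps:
a(M, E) = -10 + 7*M (a(M, E) = (7 - 1*0)*M - 10 = (7 + 0)*M - 10 = 7*M - 10 = -10 + 7*M)
O(F) = 21 + 3/(F + F²) (O(F) = 21 + 3/(F + F*F) = 21 + 3/(F + F²))
a(160, -164) - (O(-45) - 1*(-2185)) = (-10 + 7*160) - (3*(1 + 7*(-45) + 7*(-45)²)/(-45*(1 - 45)) - 1*(-2185)) = (-10 + 1120) - (3*(-1/45)*(1 - 315 + 7*2025)/(-44) + 2185) = 1110 - (3*(-1/45)*(-1/44)*(1 - 315 + 14175) + 2185) = 1110 - (3*(-1/45)*(-1/44)*13861 + 2185) = 1110 - (13861/660 + 2185) = 1110 - 1*1455961/660 = 1110 - 1455961/660 = -723361/660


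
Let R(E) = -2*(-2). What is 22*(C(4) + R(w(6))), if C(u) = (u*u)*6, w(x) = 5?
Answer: 2200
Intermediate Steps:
C(u) = 6*u² (C(u) = u²*6 = 6*u²)
R(E) = 4
22*(C(4) + R(w(6))) = 22*(6*4² + 4) = 22*(6*16 + 4) = 22*(96 + 4) = 22*100 = 2200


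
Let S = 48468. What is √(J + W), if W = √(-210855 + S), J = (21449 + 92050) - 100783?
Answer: √(12716 + 3*I*√18043) ≈ 112.78 + 1.787*I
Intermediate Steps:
J = 12716 (J = 113499 - 100783 = 12716)
W = 3*I*√18043 (W = √(-210855 + 48468) = √(-162387) = 3*I*√18043 ≈ 402.97*I)
√(J + W) = √(12716 + 3*I*√18043)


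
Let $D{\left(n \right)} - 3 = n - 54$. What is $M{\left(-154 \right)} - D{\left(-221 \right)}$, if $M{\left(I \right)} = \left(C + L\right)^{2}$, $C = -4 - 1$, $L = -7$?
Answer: $416$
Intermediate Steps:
$C = -5$
$M{\left(I \right)} = 144$ ($M{\left(I \right)} = \left(-5 - 7\right)^{2} = \left(-12\right)^{2} = 144$)
$D{\left(n \right)} = -51 + n$ ($D{\left(n \right)} = 3 + \left(n - 54\right) = 3 + \left(-54 + n\right) = -51 + n$)
$M{\left(-154 \right)} - D{\left(-221 \right)} = 144 - \left(-51 - 221\right) = 144 - -272 = 144 + 272 = 416$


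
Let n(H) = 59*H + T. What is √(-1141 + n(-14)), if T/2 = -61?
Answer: I*√2089 ≈ 45.706*I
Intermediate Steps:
T = -122 (T = 2*(-61) = -122)
n(H) = -122 + 59*H (n(H) = 59*H - 122 = -122 + 59*H)
√(-1141 + n(-14)) = √(-1141 + (-122 + 59*(-14))) = √(-1141 + (-122 - 826)) = √(-1141 - 948) = √(-2089) = I*√2089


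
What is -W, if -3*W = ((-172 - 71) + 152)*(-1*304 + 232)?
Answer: 2184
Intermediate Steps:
W = -2184 (W = -((-172 - 71) + 152)*(-1*304 + 232)/3 = -(-243 + 152)*(-304 + 232)/3 = -(-91)*(-72)/3 = -1/3*6552 = -2184)
-W = -1*(-2184) = 2184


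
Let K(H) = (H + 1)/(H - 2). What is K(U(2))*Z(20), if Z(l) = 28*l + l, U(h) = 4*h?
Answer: 870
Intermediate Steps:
Z(l) = 29*l
K(H) = (1 + H)/(-2 + H)
K(U(2))*Z(20) = ((1 + 4*2)/(-2 + 4*2))*(29*20) = ((1 + 8)/(-2 + 8))*580 = (9/6)*580 = ((⅙)*9)*580 = (3/2)*580 = 870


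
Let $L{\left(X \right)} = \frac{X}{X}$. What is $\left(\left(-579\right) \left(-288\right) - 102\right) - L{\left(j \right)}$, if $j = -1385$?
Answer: $166649$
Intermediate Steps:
$L{\left(X \right)} = 1$
$\left(\left(-579\right) \left(-288\right) - 102\right) - L{\left(j \right)} = \left(\left(-579\right) \left(-288\right) - 102\right) - 1 = \left(166752 - 102\right) - 1 = 166650 - 1 = 166649$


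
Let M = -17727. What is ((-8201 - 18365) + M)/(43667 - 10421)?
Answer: -44293/33246 ≈ -1.3323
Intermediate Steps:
((-8201 - 18365) + M)/(43667 - 10421) = ((-8201 - 18365) - 17727)/(43667 - 10421) = (-26566 - 17727)/33246 = -44293*1/33246 = -44293/33246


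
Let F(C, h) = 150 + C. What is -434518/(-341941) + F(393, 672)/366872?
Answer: 159598161659/125448578552 ≈ 1.2722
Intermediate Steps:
-434518/(-341941) + F(393, 672)/366872 = -434518/(-341941) + (150 + 393)/366872 = -434518*(-1/341941) + 543*(1/366872) = 434518/341941 + 543/366872 = 159598161659/125448578552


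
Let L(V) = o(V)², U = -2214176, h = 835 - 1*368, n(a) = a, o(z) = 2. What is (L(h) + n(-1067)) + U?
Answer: -2215239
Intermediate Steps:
h = 467 (h = 835 - 368 = 467)
L(V) = 4 (L(V) = 2² = 4)
(L(h) + n(-1067)) + U = (4 - 1067) - 2214176 = -1063 - 2214176 = -2215239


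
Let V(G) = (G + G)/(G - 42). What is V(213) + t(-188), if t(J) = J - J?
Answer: 142/57 ≈ 2.4912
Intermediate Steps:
t(J) = 0
V(G) = 2*G/(-42 + G) (V(G) = (2*G)/(-42 + G) = 2*G/(-42 + G))
V(213) + t(-188) = 2*213/(-42 + 213) + 0 = 2*213/171 + 0 = 2*213*(1/171) + 0 = 142/57 + 0 = 142/57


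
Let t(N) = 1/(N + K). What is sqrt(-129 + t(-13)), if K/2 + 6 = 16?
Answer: I*sqrt(6314)/7 ≈ 11.352*I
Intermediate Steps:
K = 20 (K = -12 + 2*16 = -12 + 32 = 20)
t(N) = 1/(20 + N) (t(N) = 1/(N + 20) = 1/(20 + N))
sqrt(-129 + t(-13)) = sqrt(-129 + 1/(20 - 13)) = sqrt(-129 + 1/7) = sqrt(-902/7) = I*sqrt(6314)/7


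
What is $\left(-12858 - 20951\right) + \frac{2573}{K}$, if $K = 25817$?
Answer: $- \frac{872844380}{25817} \approx -33809.0$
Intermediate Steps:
$\left(-12858 - 20951\right) + \frac{2573}{K} = \left(-12858 - 20951\right) + \frac{2573}{25817} = -33809 + \frac{2573}{25817} = - \frac{872844380}{25817}$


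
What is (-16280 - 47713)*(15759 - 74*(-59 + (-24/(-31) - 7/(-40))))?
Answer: -795685826343/620 ≈ -1.2834e+9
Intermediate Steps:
(-16280 - 47713)*(15759 - 74*(-59 + (-24/(-31) - 7/(-40)))) = -63993*(15759 - 74*(-59 + (-24*(-1/31) - 7*(-1/40)))) = -63993*(15759 - 74*(-59 + (24/31 + 7/40))) = -63993*(15759 - 74*(-59 + 1177/1240)) = -63993*(15759 - 74*(-71983/1240)) = -63993*(15759 + 2663371/620) = -63993*12433951/620 = -795685826343/620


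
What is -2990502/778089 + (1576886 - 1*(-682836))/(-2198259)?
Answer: -2777387589092/570147049017 ≈ -4.8714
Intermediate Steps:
-2990502/778089 + (1576886 - 1*(-682836))/(-2198259) = -2990502*1/778089 + (1576886 + 682836)*(-1/2198259) = -996834/259363 + 2259722*(-1/2198259) = -996834/259363 - 2259722/2198259 = -2777387589092/570147049017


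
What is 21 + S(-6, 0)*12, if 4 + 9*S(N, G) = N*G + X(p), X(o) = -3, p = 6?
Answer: 35/3 ≈ 11.667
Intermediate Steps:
S(N, G) = -7/9 + G*N/9 (S(N, G) = -4/9 + (N*G - 3)/9 = -4/9 + (G*N - 3)/9 = -4/9 + (-3 + G*N)/9 = -4/9 + (-1/3 + G*N/9) = -7/9 + G*N/9)
21 + S(-6, 0)*12 = 21 + (-7/9 + (1/9)*0*(-6))*12 = 21 + (-7/9 + 0)*12 = 21 - 7/9*12 = 21 - 28/3 = 35/3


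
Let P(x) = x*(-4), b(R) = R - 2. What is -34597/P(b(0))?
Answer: -34597/8 ≈ -4324.6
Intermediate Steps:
b(R) = -2 + R
P(x) = -4*x
-34597/P(b(0)) = -34597*(-1/(4*(-2 + 0))) = -34597/((-4*(-2))) = -34597/8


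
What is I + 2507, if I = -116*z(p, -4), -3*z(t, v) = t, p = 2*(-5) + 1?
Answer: 2159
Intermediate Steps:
p = -9 (p = -10 + 1 = -9)
z(t, v) = -t/3
I = -348 (I = -(-116)*(-9)/3 = -116*3 = -348)
I + 2507 = -348 + 2507 = 2159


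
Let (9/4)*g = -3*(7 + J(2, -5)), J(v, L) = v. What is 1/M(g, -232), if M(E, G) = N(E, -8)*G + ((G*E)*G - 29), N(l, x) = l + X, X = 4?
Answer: -1/644061 ≈ -1.5526e-6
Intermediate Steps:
N(l, x) = 4 + l (N(l, x) = l + 4 = 4 + l)
g = -12 (g = 4*(-3*(7 + 2))/9 = 4*(-3*9)/9 = (4/9)*(-27) = -12)
M(E, G) = -29 + E*G² + G*(4 + E) (M(E, G) = (4 + E)*G + ((G*E)*G - 29) = G*(4 + E) + ((E*G)*G - 29) = G*(4 + E) + (E*G² - 29) = G*(4 + E) + (-29 + E*G²) = -29 + E*G² + G*(4 + E))
1/M(g, -232) = 1/(-29 - 12*(-232)² - 232*(4 - 12)) = 1/(-29 - 12*53824 - 232*(-8)) = 1/(-29 - 645888 + 1856) = 1/(-644061) = -1/644061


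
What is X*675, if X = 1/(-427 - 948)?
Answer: -27/55 ≈ -0.49091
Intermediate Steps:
X = -1/1375 (X = 1/(-1375) = -1/1375 ≈ -0.00072727)
X*675 = -1/1375*675 = -27/55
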